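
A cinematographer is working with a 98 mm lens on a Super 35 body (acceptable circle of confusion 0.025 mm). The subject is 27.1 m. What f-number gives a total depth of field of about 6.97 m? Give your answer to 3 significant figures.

f/1.80

Write h = H − f = f²/(N·c). The thin-lens limits are Dn = s·h/(h + (s−f)) and Df = s·h/(h − (s−f)), so DoF = Df − Dn = 2·s·(s−f)·h / (h² − (s−f)²).
That is a quadratic in h: DoF·h² − 2·s·(s−f)·h − DoF·(s−f)² = 0 ⇒ h = (s−f)·(s + √(s² + DoF²)) / DoF = 27002 × (27100 + √(27100² + 6970²)) / 6970 = 27002 × (27100 + 27982.0) / 6970 ≈ 213389 mm.
Then N = f²/(c·h) = 98² / (0.025 × 213389) = 9604 / 5334.7 ≈ 1.80.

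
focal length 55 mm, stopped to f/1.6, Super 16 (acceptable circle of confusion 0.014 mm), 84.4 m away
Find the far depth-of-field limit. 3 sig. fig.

225 m

Hyperfocal distance H = f²/(N·c) + f = 55²/(1.6 × 0.014) + 55 = 3025/0.0224 + 55 ≈ 135099.6 mm ≈ 135.1 m.
Far limit Df = s·(H − f)/(H − s) = 84400 × (135099.6 − 55) / (135099.6 − 84400) = 84400 × 135044.6 / 50699.6 ≈ 224810 mm ≈ 225 m.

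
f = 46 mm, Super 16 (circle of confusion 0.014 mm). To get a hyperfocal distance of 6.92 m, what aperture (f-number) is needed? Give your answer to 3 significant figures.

f/22

Rearrange H = f²/(N·c) + f for N: N = f² / ((H − f)·c).
N = 46² / ((6920 − 46) × 0.014) = 2116 / 96.24 ≈ 22.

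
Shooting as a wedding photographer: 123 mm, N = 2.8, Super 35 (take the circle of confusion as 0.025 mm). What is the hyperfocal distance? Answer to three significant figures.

216 m

Hyperfocal distance H = f²/(N·c) + f = 123²/(2.8 × 0.025) + 123 = 15129/0.07 + 123 ≈ 216251.6 mm ≈ 216 m.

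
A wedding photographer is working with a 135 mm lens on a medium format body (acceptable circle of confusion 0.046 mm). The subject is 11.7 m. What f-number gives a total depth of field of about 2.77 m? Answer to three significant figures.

Write h = H − f = f²/(N·c). The thin-lens limits are Dn = s·h/(h + (s−f)) and Df = s·h/(h − (s−f)), so DoF = Df − Dn = 2·s·(s−f)·h / (h² − (s−f)²).
That is a quadratic in h: DoF·h² − 2·s·(s−f)·h − DoF·(s−f)² = 0 ⇒ h = (s−f)·(s + √(s² + DoF²)) / DoF = 11565 × (11700 + √(11700² + 2770²)) / 2770 = 11565 × (11700 + 12023.4) / 2770 ≈ 99047 mm.
Then N = f²/(c·h) = 135² / (0.046 × 99047) = 18225 / 4556.2 ≈ 4.

f/4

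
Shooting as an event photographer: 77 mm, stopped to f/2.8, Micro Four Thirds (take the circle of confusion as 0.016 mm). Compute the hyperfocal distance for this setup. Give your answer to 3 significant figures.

132 m

Hyperfocal distance H = f²/(N·c) + f = 77²/(2.8 × 0.016) + 77 = 5929/0.0448 + 77 ≈ 132420.8 mm ≈ 132 m.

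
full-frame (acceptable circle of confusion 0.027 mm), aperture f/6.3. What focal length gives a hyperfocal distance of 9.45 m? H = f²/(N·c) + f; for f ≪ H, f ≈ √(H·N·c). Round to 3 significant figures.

40.0 mm

From H = f²/(N·c) + f, with f ≪ H: f ≈ √(H·N·c) = √(9450 × 6.3 × 0.027) = √1607.4 ≈ 40.09 mm.
Exact: f² + N·c·f − N·c·H = 0 ⇒ f = (−N·c + √((N·c)² + 4·N·c·H))/2 = (−0.1701 + √6429.8)/2 ≈ 40.008 mm ≈ 40.0 mm.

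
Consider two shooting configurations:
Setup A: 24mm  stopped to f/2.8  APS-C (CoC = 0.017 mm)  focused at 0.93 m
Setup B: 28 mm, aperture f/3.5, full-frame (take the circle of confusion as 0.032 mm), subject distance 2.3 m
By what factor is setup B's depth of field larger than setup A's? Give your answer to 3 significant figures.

Setup A: H = 24²/(2.8×0.017) + 24 ≈ 12124.8 mm; DoF = Df − Dn = 1005.27 − 865.22 ≈ 140.05 mm.
Setup B: H = 28²/(3.5×0.032) + 28 ≈ 7028.0 mm; DoF = Df − Dn = 3405.2 − 1736.4 ≈ 1668.8 mm.
Ratio = 1668.8 / 140.05 ≈ 11.9.

11.9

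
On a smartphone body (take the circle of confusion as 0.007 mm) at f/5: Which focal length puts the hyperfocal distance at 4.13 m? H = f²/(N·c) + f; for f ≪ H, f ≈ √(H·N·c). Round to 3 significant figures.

12.0 mm

From H = f²/(N·c) + f, with f ≪ H: f ≈ √(H·N·c) = √(4130 × 5 × 0.007) = √144.55 ≈ 12.02 mm.
The +f correction barely moves this — solving exactly, f² + N·c·f − N·c·H = 0 ⇒ f = (−N·c + √((N·c)² + 4·N·c·H))/2 = (−0.035 + √578.20)/2 ≈ 12.005 mm, so f ≈ 12.0 mm.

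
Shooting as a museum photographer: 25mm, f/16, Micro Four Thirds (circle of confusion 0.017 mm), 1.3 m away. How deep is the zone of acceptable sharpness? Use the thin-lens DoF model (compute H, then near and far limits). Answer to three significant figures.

Hyperfocal distance H = f²/(N·c) + f = 25²/(16 × 0.017) + 25 = 625/0.272 + 25 ≈ 2322.8 mm ≈ 2.323 m.
Near limit Dn = s·(H − f)/(H + s − 2f) = 1300 × (2322.8 − 25) / (2322.8 + 1300 − 2 × 25) = 1300 × 2297.8 / 3572.8 ≈ 836.1 mm.
Far limit Df = s·(H − f)/(H − s) = 1300 × (2322.8 − 25) / (2322.8 − 1300) = 1300 × 2297.8 / 1022.8 ≈ 2920.6 mm.
Depth of field = Df − Dn = 2920.6 − 836.1 ≈ 2084.5 mm ≈ 2.08 m.

2.08 m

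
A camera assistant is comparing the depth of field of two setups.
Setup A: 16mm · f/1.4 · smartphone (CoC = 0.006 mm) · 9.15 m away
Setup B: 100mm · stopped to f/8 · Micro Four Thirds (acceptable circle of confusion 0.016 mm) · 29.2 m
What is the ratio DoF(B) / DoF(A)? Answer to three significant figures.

4.19

Setup A: H = 16²/(1.4×0.006) + 16 ≈ 30492.2 mm; DoF = Df − Dn = 13066.0 − 7040.0 ≈ 6026.0 mm.
Setup B: H = 100²/(8×0.016) + 100 ≈ 78225.0 mm; DoF = Df − Dn = 46532 − 21275 ≈ 25257 mm.
Ratio = 25257 / 6026.0 ≈ 4.19.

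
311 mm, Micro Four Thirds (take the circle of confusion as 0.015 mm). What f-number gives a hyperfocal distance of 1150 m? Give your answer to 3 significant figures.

f/5.61

Rearrange H = f²/(N·c) + f for N: N = f² / ((H − f)·c).
N = 311² / ((1150000 − 311) × 0.015) = 96721 / 17245 ≈ 5.61.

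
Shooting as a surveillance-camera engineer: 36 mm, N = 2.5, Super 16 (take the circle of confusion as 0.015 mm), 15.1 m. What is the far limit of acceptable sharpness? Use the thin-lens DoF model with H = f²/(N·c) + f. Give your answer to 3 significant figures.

26.8 m

Hyperfocal distance H = f²/(N·c) + f = 36²/(2.5 × 0.015) + 36 = 1296/0.0375 + 36 ≈ 34596.0 mm ≈ 34.60 m.
Far limit Df = s·(H − f)/(H − s) = 15100 × (34596.0 − 36) / (34596.0 − 15100) = 15100 × 34560.0 / 19496.0 ≈ 26767 mm ≈ 26.8 m.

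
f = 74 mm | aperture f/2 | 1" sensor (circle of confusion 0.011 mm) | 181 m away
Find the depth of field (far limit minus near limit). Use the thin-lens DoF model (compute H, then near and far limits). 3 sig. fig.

558 m

Hyperfocal distance H = f²/(N·c) + f = 74²/(2 × 0.011) + 74 = 5476/0.022 + 74 ≈ 248983.1 mm ≈ 249.0 m.
Near limit Dn = s·(H − f)/(H + s − 2f) = 181000 × (248983.1 − 74) / (248983.1 + 181000 − 2 × 74) = 181000 × 248909.1 / 429835.1 ≈ 104814 mm.
Far limit Df = s·(H − f)/(H − s) = 181000 × (248983.1 − 74) / (248983.1 − 181000) = 181000 × 248909.1 / 67983.1 ≈ 662702 mm.
Depth of field = Df − Dn = 662702 − 104814 ≈ 557888 mm ≈ 558 m.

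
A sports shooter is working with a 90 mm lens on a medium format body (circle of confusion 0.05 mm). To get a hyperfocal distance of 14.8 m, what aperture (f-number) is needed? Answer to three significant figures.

f/11

Rearrange H = f²/(N·c) + f for N: N = f² / ((H − f)·c).
N = 90² / ((14800 − 90) × 0.05) = 8100 / 735.5 ≈ 11.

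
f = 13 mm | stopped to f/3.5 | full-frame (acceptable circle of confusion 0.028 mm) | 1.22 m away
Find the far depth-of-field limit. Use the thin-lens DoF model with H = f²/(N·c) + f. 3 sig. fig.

4.07 m

Hyperfocal distance H = f²/(N·c) + f = 13²/(3.5 × 0.028) + 13 = 169/0.098 + 13 ≈ 1737.5 mm ≈ 1.737 m.
Far limit Df = s·(H − f)/(H − s) = 1220 × (1737.5 − 13) / (1737.5 − 1220) = 1220 × 1724.5 / 517.5 ≈ 4065.5 mm ≈ 4.07 m.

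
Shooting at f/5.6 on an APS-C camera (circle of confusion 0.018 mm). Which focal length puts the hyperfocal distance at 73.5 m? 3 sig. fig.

From H = f²/(N·c) + f, with f ≪ H: f ≈ √(H·N·c) = √(73500 × 5.6 × 0.018) = √7408.8 ≈ 86.07 mm.
Exact: f² + N·c·f − N·c·H = 0 ⇒ f = (−N·c + √((N·c)² + 4·N·c·H))/2 = (−0.1008 + √29635)/2 ≈ 86.024 mm ≈ 86.0 mm.

86.0 mm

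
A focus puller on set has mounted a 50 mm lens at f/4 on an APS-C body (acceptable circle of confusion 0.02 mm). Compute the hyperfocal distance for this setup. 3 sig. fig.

Hyperfocal distance H = f²/(N·c) + f = 50²/(4 × 0.02) + 50 = 2500/0.08 + 50 ≈ 31300.0 mm ≈ 31.3 m.

31.3 m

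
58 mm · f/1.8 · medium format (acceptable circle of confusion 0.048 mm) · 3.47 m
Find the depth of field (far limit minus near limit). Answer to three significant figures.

0.613 m

Hyperfocal distance H = f²/(N·c) + f = 58²/(1.8 × 0.048) + 58 = 3364/0.0864 + 58 ≈ 38993.2 mm ≈ 38.99 m.
Near limit Dn = s·(H − f)/(H + s − 2f) = 3470 × (38993.2 − 58) / (38993.2 + 3470 − 2 × 58) = 3470 × 38935.2 / 42347.2 ≈ 3190.41 mm.
Far limit Df = s·(H − f)/(H − s) = 3470 × (38993.2 − 58) / (38993.2 − 3470) = 3470 × 38935.2 / 35523.2 ≈ 3803.29 mm.
Depth of field = Df − Dn = 3803.29 − 3190.41 ≈ 612.88 mm ≈ 0.613 m.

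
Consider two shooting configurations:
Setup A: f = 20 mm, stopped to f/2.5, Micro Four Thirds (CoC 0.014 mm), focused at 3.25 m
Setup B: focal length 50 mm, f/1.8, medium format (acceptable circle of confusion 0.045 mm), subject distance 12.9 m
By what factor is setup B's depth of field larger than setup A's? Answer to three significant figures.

6.51

Setup A: H = 20²/(2.5×0.014) + 20 ≈ 11448.6 mm; DoF = Df − Dn = 4530.4 − 2533.9 ≈ 1996.5 mm.
Setup B: H = 50²/(1.8×0.045) + 50 ≈ 30914.2 mm; DoF = Df − Dn = 22102 − 9108 ≈ 12994 mm.
Ratio = 12994 / 1996.5 ≈ 6.51.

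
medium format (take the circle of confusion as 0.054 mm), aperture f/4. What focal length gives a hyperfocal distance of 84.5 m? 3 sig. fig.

135 mm

From H = f²/(N·c) + f, with f ≪ H: f ≈ √(H·N·c) = √(84500 × 4 × 0.054) = √18252 ≈ 135.1 mm.
The +f correction barely moves this — solving exactly, f² + N·c·f − N·c·H = 0 ⇒ f = (−N·c + √((N·c)² + 4·N·c·H))/2 = (−0.216 + √73008)/2 ≈ 134.99 mm, so f ≈ 135 mm.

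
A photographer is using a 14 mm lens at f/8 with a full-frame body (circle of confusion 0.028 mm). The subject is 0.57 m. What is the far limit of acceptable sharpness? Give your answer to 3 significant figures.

Hyperfocal distance H = f²/(N·c) + f = 14²/(8 × 0.028) + 14 = 196/0.224 + 14 ≈ 889.0 mm ≈ 0.889 m.
Far limit Df = s·(H − f)/(H − s) = 570 × (889.0 − 14) / (889.0 − 570) = 570 × 875.0 / 319.0 ≈ 1563.5 mm ≈ 1.56 m.

1.56 m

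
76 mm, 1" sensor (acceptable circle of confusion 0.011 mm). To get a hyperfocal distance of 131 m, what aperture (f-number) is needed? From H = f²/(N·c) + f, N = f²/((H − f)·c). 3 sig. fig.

Rearrange H = f²/(N·c) + f for N: N = f² / ((H − f)·c).
N = 76² / ((131000 − 76) × 0.011) = 5776 / 1440 ≈ 4.01.

f/4.01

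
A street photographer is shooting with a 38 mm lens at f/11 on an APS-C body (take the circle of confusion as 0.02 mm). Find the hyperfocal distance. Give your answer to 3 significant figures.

Hyperfocal distance H = f²/(N·c) + f = 38²/(11 × 0.02) + 38 = 1444/0.22 + 38 ≈ 6601.6 mm ≈ 6.60 m.

6.60 m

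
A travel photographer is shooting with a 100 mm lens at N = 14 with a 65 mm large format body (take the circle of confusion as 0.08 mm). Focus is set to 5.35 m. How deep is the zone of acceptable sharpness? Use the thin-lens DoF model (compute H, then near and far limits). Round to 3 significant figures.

Hyperfocal distance H = f²/(N·c) + f = 100²/(14 × 0.08) + 100 = 10000/1.12 + 100 ≈ 9028.6 mm ≈ 9.029 m.
Near limit Dn = s·(H − f)/(H + s − 2f) = 5350 × (9028.6 − 100) / (9028.6 + 5350 − 2 × 100) = 5350 × 8928.6 / 14178.6 ≈ 3369.0 mm.
Far limit Df = s·(H − f)/(H − s) = 5350 × (9028.6 − 100) / (9028.6 − 5350) = 5350 × 8928.6 / 3678.6 ≈ 12985.4 mm.
Depth of field = Df − Dn = 12985.4 − 3369.0 ≈ 9616.4 mm ≈ 9.62 m.

9.62 m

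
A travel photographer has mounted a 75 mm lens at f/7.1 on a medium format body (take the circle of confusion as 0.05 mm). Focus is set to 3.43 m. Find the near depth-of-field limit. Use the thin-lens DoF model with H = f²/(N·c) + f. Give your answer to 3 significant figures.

2.83 m

Hyperfocal distance H = f²/(N·c) + f = 75²/(7.1 × 0.05) + 75 = 5625/0.355 + 75 ≈ 15920.1 mm ≈ 15.92 m.
Near limit Dn = s·(H − f)/(H + s − 2f) = 3430 × (15920.1 − 75) / (15920.1 + 3430 − 2 × 75) = 3430 × 15845.1 / 19200.1 ≈ 2830.6 mm ≈ 2.83 m.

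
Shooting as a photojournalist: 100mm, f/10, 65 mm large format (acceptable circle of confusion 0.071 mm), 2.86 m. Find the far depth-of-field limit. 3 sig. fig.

Hyperfocal distance H = f²/(N·c) + f = 100²/(10 × 0.071) + 100 = 10000/0.71 + 100 ≈ 14184.5 mm ≈ 14.18 m.
Far limit Df = s·(H − f)/(H − s) = 2860 × (14184.5 − 100) / (14184.5 − 2860) = 2860 × 14084.5 / 11324.5 ≈ 3557.0 mm ≈ 3.56 m.

3.56 m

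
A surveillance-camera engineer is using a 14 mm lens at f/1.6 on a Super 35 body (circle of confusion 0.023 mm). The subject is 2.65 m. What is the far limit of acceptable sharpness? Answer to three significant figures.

5.25 m

Hyperfocal distance H = f²/(N·c) + f = 14²/(1.6 × 0.023) + 14 = 196/0.0368 + 14 ≈ 5340.1 mm ≈ 5.340 m.
Far limit Df = s·(H − f)/(H − s) = 2650 × (5340.1 − 14) / (5340.1 − 2650) = 2650 × 5326.1 / 2690.1 ≈ 5246.7 mm ≈ 5.25 m.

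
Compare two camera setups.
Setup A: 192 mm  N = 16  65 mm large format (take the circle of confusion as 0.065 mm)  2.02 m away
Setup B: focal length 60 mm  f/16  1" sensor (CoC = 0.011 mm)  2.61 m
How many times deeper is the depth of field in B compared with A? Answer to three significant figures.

3.16

Setup A: H = 192²/(16×0.065) + 192 ≈ 35638.2 mm; DoF = Df − Dn = 2129.84 − 1920.94 ≈ 208.90 mm.
Setup B: H = 60²/(16×0.011) + 60 ≈ 20514.5 mm; DoF = Df − Dn = 2981.72 − 2320.69 ≈ 661.03 mm.
Ratio = 661.03 / 208.90 ≈ 3.16.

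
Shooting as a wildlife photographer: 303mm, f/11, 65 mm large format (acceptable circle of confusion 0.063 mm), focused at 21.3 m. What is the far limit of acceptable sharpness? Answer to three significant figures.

25.3 m

Hyperfocal distance H = f²/(N·c) + f = 303²/(11 × 0.063) + 303 = 91809/0.693 + 303 ≈ 132783.5 mm ≈ 132.8 m.
Far limit Df = s·(H − f)/(H − s) = 21300 × (132783.5 − 303) / (132783.5 − 21300) = 21300 × 132480.5 / 111483.5 ≈ 25312 mm ≈ 25.3 m.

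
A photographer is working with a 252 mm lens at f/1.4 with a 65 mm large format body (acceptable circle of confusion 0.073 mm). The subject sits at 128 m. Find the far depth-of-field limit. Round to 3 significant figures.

161 m

Hyperfocal distance H = f²/(N·c) + f = 252²/(1.4 × 0.073) + 252 = 63504/0.1022 + 252 ≈ 621621.9 mm ≈ 621.6 m.
Far limit Df = s·(H − f)/(H − s) = 128000 × (621621.9 − 252) / (621621.9 − 128000) = 128000 × 621369.9 / 493621.9 ≈ 161126 mm ≈ 161 m.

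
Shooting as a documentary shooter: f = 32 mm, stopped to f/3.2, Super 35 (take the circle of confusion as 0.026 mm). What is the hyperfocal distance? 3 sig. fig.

12.3 m

Hyperfocal distance H = f²/(N·c) + f = 32²/(3.2 × 0.026) + 32 = 1024/0.0832 + 32 ≈ 12339.7 mm ≈ 12.3 m.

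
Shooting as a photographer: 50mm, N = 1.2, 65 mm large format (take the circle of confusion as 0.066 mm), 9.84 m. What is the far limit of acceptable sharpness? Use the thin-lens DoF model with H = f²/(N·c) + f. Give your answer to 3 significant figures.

14.3 m

Hyperfocal distance H = f²/(N·c) + f = 50²/(1.2 × 0.066) + 50 = 2500/0.0792 + 50 ≈ 31615.7 mm ≈ 31.62 m.
Far limit Df = s·(H − f)/(H − s) = 9840 × (31615.7 − 50) / (31615.7 − 9840) = 9840 × 31565.7 / 21775.7 ≈ 14264 mm ≈ 14.3 m.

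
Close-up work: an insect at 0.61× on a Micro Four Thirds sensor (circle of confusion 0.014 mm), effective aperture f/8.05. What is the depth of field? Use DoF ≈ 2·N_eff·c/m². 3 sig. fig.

At magnification m, DoF ≈ 2·N_eff·c/m² = 2 × 8.05 × 0.014 / 0.61² = 0.2254 / 0.3721 ≈ 0.606 mm.

0.606 mm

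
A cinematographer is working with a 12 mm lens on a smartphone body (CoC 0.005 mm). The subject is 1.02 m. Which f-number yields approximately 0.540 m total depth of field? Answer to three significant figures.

f/7.10

Write h = H − f = f²/(N·c). The thin-lens limits are Dn = s·h/(h + (s−f)) and Df = s·h/(h − (s−f)), so DoF = Df − Dn = 2·s·(s−f)·h / (h² − (s−f)²).
That is a quadratic in h: DoF·h² − 2·s·(s−f)·h − DoF·(s−f)² = 0 ⇒ h = (s−f)·(s + √(s² + DoF²)) / DoF = 1008 × (1020 + √(1020² + 540²)) / 540 = 1008 × (1020 + 1154.12) / 540 ≈ 4058.4 mm.
Then N = f²/(c·h) = 12² / (0.005 × 4058.4) = 144 / 20.292 ≈ 7.10.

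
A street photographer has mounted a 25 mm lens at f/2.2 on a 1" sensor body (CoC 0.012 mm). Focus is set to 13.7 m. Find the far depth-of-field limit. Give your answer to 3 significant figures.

Hyperfocal distance H = f²/(N·c) + f = 25²/(2.2 × 0.012) + 25 = 625/0.0264 + 25 ≈ 23699.2 mm ≈ 23.70 m.
Far limit Df = s·(H − f)/(H − s) = 13700 × (23699.2 − 25) / (23699.2 − 13700) = 13700 × 23674.2 / 9999.2 ≈ 32436 mm ≈ 32.4 m.

32.4 m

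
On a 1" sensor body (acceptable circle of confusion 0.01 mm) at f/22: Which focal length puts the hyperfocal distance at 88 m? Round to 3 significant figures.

From H = f²/(N·c) + f, with f ≪ H: f ≈ √(H·N·c) = √(88000 × 22 × 0.01) = √19360 ≈ 139.1 mm.
The +f correction barely moves this — solving exactly, f² + N·c·f − N·c·H = 0 ⇒ f = (−N·c + √((N·c)² + 4·N·c·H))/2 = (−0.22 + √77440)/2 ≈ 139.03 mm, so f ≈ 139 mm.

139 mm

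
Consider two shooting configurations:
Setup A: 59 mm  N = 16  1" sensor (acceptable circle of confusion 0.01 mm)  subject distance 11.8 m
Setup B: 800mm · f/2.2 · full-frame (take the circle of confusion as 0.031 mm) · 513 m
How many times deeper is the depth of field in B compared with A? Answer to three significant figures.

3.13

Setup A: H = 59²/(16×0.01) + 59 ≈ 21815.2 mm; DoF = Df − Dn = 25633 − 7664 ≈ 17969 mm.
Setup B: H = 800²/(2.2×0.031) + 800 ≈ 9384964.2 mm; DoF = Df − Dn = 542617 − 486449 ≈ 56168 mm.
Ratio = 56168 / 17969 ≈ 3.13.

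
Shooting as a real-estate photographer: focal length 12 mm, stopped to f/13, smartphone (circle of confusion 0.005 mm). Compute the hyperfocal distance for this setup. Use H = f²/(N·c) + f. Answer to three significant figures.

2.23 m

Hyperfocal distance H = f²/(N·c) + f = 12²/(13 × 0.005) + 12 = 144/0.065 + 12 ≈ 2227.4 mm ≈ 2.23 m.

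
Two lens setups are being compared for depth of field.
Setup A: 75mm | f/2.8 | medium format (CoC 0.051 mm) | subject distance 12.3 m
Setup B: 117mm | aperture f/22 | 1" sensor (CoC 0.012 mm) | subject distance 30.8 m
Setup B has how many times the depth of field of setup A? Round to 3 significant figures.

6.64

Setup A: H = 75²/(2.8×0.051) + 75 ≈ 39465.8 mm; DoF = Df − Dn = 17835.2 − 9386.8 ≈ 8448.4 mm.
Setup B: H = 117²/(22×0.012) + 117 ≈ 51969.3 mm; DoF = Df − Dn = 75442 − 19350 ≈ 56092 mm.
Ratio = 56092 / 8448.4 ≈ 6.64.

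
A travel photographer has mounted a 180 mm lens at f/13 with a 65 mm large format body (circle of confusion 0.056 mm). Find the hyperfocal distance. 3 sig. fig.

44.7 m

Hyperfocal distance H = f²/(N·c) + f = 180²/(13 × 0.056) + 180 = 32400/0.728 + 180 ≈ 44685.5 mm ≈ 44.7 m.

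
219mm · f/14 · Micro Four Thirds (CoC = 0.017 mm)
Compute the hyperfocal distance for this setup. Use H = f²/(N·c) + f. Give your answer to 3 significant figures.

202 m

Hyperfocal distance H = f²/(N·c) + f = 219²/(14 × 0.017) + 219 = 47961/0.238 + 219 ≈ 201735.8 mm ≈ 202 m.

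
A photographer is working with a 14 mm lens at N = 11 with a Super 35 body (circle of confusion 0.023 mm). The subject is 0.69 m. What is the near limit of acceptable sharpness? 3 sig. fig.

368 mm

Hyperfocal distance H = f²/(N·c) + f = 14²/(11 × 0.023) + 14 = 196/0.253 + 14 ≈ 788.7 mm ≈ 0.789 m.
Near limit Dn = s·(H − f)/(H + s − 2f) = 690 × (788.7 − 14) / (788.7 + 690 − 2 × 14) = 690 × 774.7 / 1450.7 ≈ 368.47 mm.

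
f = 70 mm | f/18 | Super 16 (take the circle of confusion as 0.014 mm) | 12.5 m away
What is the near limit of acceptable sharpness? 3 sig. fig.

Hyperfocal distance H = f²/(N·c) + f = 70²/(18 × 0.014) + 70 = 4900/0.252 + 70 ≈ 19514.4 mm ≈ 19.51 m.
Near limit Dn = s·(H − f)/(H + s − 2f) = 12500 × (19514.4 − 70) / (19514.4 + 12500 − 2 × 70) = 12500 × 19444.4 / 31874.4 ≈ 7625.4 mm ≈ 7.63 m.

7.63 m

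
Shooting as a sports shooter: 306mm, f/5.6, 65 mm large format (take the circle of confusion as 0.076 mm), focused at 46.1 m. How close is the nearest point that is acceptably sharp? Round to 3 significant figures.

Hyperfocal distance H = f²/(N·c) + f = 306²/(5.6 × 0.076) + 306 = 93636/0.4256 + 306 ≈ 220315.4 mm ≈ 220.3 m.
Near limit Dn = s·(H − f)/(H + s − 2f) = 46100 × (220315.4 − 306) / (220315.4 + 46100 − 2 × 306) = 46100 × 220009.4 / 265803.4 ≈ 38158 mm ≈ 38.2 m.

38.2 m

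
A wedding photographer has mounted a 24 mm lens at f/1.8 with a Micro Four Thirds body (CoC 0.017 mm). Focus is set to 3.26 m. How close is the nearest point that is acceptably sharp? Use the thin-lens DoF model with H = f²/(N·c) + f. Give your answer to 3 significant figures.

2.78 m

Hyperfocal distance H = f²/(N·c) + f = 24²/(1.8 × 0.017) + 24 = 576/0.0306 + 24 ≈ 18847.5 mm ≈ 18.85 m.
Near limit Dn = s·(H − f)/(H + s − 2f) = 3260 × (18847.5 − 24) / (18847.5 + 3260 − 2 × 24) = 3260 × 18823.5 / 22059.5 ≈ 2781.8 mm ≈ 2.78 m.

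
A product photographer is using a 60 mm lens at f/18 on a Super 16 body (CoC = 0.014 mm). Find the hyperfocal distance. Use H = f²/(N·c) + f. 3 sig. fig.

14.3 m

Hyperfocal distance H = f²/(N·c) + f = 60²/(18 × 0.014) + 60 = 3600/0.252 + 60 ≈ 14345.7 mm ≈ 14.3 m.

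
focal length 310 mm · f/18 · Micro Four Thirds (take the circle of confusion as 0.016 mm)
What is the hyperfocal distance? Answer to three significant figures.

334 m

Hyperfocal distance H = f²/(N·c) + f = 310²/(18 × 0.016) + 310 = 96100/0.288 + 310 ≈ 333990.6 mm ≈ 334 m.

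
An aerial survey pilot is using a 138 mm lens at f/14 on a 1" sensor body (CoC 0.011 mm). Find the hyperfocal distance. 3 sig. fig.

Hyperfocal distance H = f²/(N·c) + f = 138²/(14 × 0.011) + 138 = 19044/0.154 + 138 ≈ 123800.3 mm ≈ 124 m.

124 m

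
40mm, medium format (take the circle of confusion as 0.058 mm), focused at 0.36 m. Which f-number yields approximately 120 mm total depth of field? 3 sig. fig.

f/14

Write h = H − f = f²/(N·c). The thin-lens limits are Dn = s·h/(h + (s−f)) and Df = s·h/(h − (s−f)), so DoF = Df − Dn = 2·s·(s−f)·h / (h² − (s−f)²).
That is a quadratic in h: DoF·h² − 2·s·(s−f)·h − DoF·(s−f)² = 0 ⇒ h = (s−f)·(s + √(s² + DoF²)) / DoF = 320 × (360 + √(360² + 120²)) / 120 = 320 × (360 + 379.473) / 120 ≈ 1971.9 mm.
Then N = f²/(c·h) = 40² / (0.058 × 1971.9) = 1600 / 114.37 ≈ 14.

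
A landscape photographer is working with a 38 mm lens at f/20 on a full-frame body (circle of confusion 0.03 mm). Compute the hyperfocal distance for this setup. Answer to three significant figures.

Hyperfocal distance H = f²/(N·c) + f = 38²/(20 × 0.03) + 38 = 1444/0.6 + 38 ≈ 2444.7 mm ≈ 2.44 m.

2.44 m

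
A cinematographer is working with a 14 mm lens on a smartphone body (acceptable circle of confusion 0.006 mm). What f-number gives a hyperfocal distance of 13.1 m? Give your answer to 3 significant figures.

f/2.50

Rearrange H = f²/(N·c) + f for N: N = f² / ((H − f)·c).
N = 14² / ((13100 − 14) × 0.006) = 196 / 78.52 ≈ 2.50.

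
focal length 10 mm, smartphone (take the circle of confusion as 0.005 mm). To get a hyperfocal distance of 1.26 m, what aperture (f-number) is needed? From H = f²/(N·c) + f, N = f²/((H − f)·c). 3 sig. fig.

Rearrange H = f²/(N·c) + f for N: N = f² / ((H − f)·c).
N = 10² / ((1260 − 10) × 0.005) = 100 / 6.250 ≈ 16.

f/16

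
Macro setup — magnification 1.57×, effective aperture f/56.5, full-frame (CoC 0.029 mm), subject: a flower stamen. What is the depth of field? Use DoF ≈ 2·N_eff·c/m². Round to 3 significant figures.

1.33 mm

At magnification m, DoF ≈ 2·N_eff·c/m² = 2 × 56.5 × 0.029 / 1.57² = 3.277 / 2.465 ≈ 1.33 mm.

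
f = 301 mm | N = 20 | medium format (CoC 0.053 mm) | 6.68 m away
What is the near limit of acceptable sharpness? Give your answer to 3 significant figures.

Hyperfocal distance H = f²/(N·c) + f = 301²/(20 × 0.053) + 301 = 90601/1.06 + 301 ≈ 85773.6 mm ≈ 85.77 m.
Near limit Dn = s·(H − f)/(H + s − 2f) = 6680 × (85773.6 − 301) / (85773.6 + 6680 − 2 × 301) = 6680 × 85472.6 / 91851.6 ≈ 6216.1 mm ≈ 6.22 m.

6.22 m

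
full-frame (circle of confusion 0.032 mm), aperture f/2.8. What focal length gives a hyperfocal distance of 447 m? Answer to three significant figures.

From H = f²/(N·c) + f, with f ≪ H: f ≈ √(H·N·c) = √(447000 × 2.8 × 0.032) = √40051 ≈ 200.1 mm.
The +f correction barely moves this — solving exactly, f² + N·c·f − N·c·H = 0 ⇒ f = (−N·c + √((N·c)² + 4·N·c·H))/2 = (−0.0896 + √160205)/2 ≈ 200.08 mm, so f ≈ 200 mm.

200 mm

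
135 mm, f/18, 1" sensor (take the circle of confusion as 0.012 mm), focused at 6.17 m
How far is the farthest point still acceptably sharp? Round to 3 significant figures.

Hyperfocal distance H = f²/(N·c) + f = 135²/(18 × 0.012) + 135 = 18225/0.216 + 135 ≈ 84510.0 mm ≈ 84.51 m.
Far limit Df = s·(H − f)/(H − s) = 6170 × (84510.0 − 135) / (84510.0 − 6170) = 6170 × 84375.0 / 78340.0 ≈ 6645.3 mm ≈ 6.65 m.

6.65 m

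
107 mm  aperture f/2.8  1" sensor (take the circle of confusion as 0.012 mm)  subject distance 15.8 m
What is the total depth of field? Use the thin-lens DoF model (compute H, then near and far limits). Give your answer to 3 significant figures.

Hyperfocal distance H = f²/(N·c) + f = 107²/(2.8 × 0.012) + 107 = 11449/0.0336 + 107 ≈ 340851.0 mm ≈ 340.9 m.
Near limit Dn = s·(H − f)/(H + s − 2f) = 15800 × (340851.0 − 107) / (340851.0 + 15800 − 2 × 107) = 15800 × 340744.0 / 356437.0 ≈ 15104.4 mm.
Far limit Df = s·(H − f)/(H − s) = 15800 × (340851.0 − 107) / (340851.0 − 15800) = 15800 × 340744.0 / 325051.0 ≈ 16562.8 mm.
Depth of field = Df − Dn = 16562.8 − 15104.4 ≈ 1458.4 mm ≈ 1.46 m.

1.46 m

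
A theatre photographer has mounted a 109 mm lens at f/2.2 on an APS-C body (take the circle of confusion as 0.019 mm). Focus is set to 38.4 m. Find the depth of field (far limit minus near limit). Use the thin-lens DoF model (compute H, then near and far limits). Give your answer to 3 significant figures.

Hyperfocal distance H = f²/(N·c) + f = 109²/(2.2 × 0.019) + 109 = 11881/0.0418 + 109 ≈ 284343.4 mm ≈ 284.3 m.
Near limit Dn = s·(H − f)/(H + s − 2f) = 38400 × (284343.4 − 109) / (284343.4 + 38400 − 2 × 109) = 38400 × 284234.4 / 322525.4 ≈ 33841 mm.
Far limit Df = s·(H − f)/(H − s) = 38400 × (284343.4 − 109) / (284343.4 − 38400) = 38400 × 284234.4 / 245943.4 ≈ 44379 mm.
Depth of field = Df − Dn = 44379 − 33841 ≈ 10538 mm ≈ 10.5 m.

10.5 m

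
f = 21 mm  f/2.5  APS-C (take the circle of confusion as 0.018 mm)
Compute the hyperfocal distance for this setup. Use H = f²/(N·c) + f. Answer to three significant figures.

Hyperfocal distance H = f²/(N·c) + f = 21²/(2.5 × 0.018) + 21 = 441/0.045 + 21 ≈ 9821.0 mm ≈ 9.82 m.

9.82 m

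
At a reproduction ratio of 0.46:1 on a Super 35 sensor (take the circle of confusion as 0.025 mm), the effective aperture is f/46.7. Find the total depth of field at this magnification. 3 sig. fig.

11.0 mm

At magnification m, DoF ≈ 2·N_eff·c/m² = 2 × 46.7 × 0.025 / 0.46² = 2.335 / 0.2116 ≈ 11 mm.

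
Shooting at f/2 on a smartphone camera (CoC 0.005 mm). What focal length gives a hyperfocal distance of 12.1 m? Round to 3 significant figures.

From H = f²/(N·c) + f, with f ≪ H: f ≈ √(H·N·c) = √(12100 × 2 × 0.005) = √121.00 ≈ 11.00 mm.
The +f correction barely moves this — solving exactly, f² + N·c·f − N·c·H = 0 ⇒ f = (−N·c + √((N·c)² + 4·N·c·H))/2 = (−0.01 + √484.00)/2 ≈ 10.995 mm, so f ≈ 11.0 mm.

11.0 mm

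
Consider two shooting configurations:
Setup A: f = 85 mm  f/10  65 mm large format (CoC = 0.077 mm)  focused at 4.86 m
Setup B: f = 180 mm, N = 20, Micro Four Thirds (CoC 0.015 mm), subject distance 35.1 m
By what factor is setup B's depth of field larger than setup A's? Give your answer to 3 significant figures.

3.80

Setup A: H = 85²/(10×0.077) + 85 ≈ 9468.1 mm; DoF = Df − Dn = 9896.0 − 3220.9 ≈ 6675.1 mm.
Setup B: H = 180²/(20×0.015) + 180 ≈ 108180.0 mm; DoF = Df − Dn = 51872 − 26524 ≈ 25348 mm.
Ratio = 25348 / 6675.1 ≈ 3.80.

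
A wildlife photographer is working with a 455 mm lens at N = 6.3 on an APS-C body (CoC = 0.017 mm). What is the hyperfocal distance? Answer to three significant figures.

Hyperfocal distance H = f²/(N·c) + f = 455²/(6.3 × 0.017) + 455 = 207025/0.1071 + 455 ≈ 1933461.5 mm ≈ 1930 m.

1930 m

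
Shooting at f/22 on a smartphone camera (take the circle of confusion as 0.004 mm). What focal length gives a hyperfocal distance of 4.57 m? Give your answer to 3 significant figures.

From H = f²/(N·c) + f, with f ≪ H: f ≈ √(H·N·c) = √(4570 × 22 × 0.004) = √402.16 ≈ 20.05 mm.
Exact: f² + N·c·f − N·c·H = 0 ⇒ f = (−N·c + √((N·c)² + 4·N·c·H))/2 = (−0.088 + √1608.6)/2 ≈ 20.010 mm ≈ 20.0 mm.

20.0 mm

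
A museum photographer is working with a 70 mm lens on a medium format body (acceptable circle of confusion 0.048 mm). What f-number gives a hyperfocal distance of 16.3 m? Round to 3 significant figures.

Rearrange H = f²/(N·c) + f for N: N = f² / ((H − f)·c).
N = 70² / ((16300 − 70) × 0.048) = 4900 / 779.0 ≈ 6.29.

f/6.29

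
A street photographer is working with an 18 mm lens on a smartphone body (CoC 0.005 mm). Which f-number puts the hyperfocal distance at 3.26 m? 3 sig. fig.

Rearrange H = f²/(N·c) + f for N: N = f² / ((H − f)·c).
N = 18² / ((3260 − 18) × 0.005) = 324 / 16.21 ≈ 20.

f/20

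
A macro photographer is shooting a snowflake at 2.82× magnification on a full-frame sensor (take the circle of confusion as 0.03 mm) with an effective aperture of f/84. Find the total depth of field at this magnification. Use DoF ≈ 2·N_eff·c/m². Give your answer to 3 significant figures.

At magnification m, DoF ≈ 2·N_eff·c/m² = 2 × 84 × 0.03 / 2.82² = 5.04 / 7.952 ≈ 0.634 mm.

0.634 mm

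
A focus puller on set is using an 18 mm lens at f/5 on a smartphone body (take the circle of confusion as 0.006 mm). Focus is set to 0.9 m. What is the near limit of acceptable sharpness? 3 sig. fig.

0.832 m

Hyperfocal distance H = f²/(N·c) + f = 18²/(5 × 0.006) + 18 = 324/0.03 + 18 ≈ 10818.0 mm ≈ 10.82 m.
Near limit Dn = s·(H − f)/(H + s − 2f) = 900 × (10818.0 − 18) / (10818.0 + 900 − 2 × 18) = 900 × 10800.0 / 11682.0 ≈ 832.05 mm ≈ 0.832 m.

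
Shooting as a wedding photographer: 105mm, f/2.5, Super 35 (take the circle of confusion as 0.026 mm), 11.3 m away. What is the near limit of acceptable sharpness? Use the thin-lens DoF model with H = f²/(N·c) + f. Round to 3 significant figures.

Hyperfocal distance H = f²/(N·c) + f = 105²/(2.5 × 0.026) + 105 = 11025/0.065 + 105 ≈ 169720.4 mm ≈ 169.7 m.
Near limit Dn = s·(H − f)/(H + s − 2f) = 11300 × (169720.4 − 105) / (169720.4 + 11300 − 2 × 105) = 11300 × 169615.4 / 180810.4 ≈ 10600 mm ≈ 10.6 m.

10.6 m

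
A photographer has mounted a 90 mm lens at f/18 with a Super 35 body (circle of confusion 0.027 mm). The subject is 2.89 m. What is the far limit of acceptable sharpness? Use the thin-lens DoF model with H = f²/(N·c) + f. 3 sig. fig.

3.47 m

Hyperfocal distance H = f²/(N·c) + f = 90²/(18 × 0.027) + 90 = 8100/0.486 + 90 ≈ 16756.7 mm ≈ 16.76 m.
Far limit Df = s·(H − f)/(H − s) = 2890 × (16756.7 − 90) / (16756.7 − 2890) = 2890 × 16666.7 / 13866.7 ≈ 3473.6 mm ≈ 3.47 m.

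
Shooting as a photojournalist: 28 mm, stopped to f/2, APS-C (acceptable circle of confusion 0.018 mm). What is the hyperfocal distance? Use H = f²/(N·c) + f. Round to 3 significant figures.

Hyperfocal distance H = f²/(N·c) + f = 28²/(2 × 0.018) + 28 = 784/0.036 + 28 ≈ 21805.8 mm ≈ 21.8 m.

21.8 m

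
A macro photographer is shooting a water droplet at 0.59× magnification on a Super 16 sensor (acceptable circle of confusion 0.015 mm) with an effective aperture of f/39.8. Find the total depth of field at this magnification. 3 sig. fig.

3.43 mm

At magnification m, DoF ≈ 2·N_eff·c/m² = 2 × 39.8 × 0.015 / 0.59² = 1.194 / 0.3481 ≈ 3.43 mm.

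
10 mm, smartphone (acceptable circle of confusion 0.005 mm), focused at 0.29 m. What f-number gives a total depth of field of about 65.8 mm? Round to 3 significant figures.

Write h = H − f = f²/(N·c). The thin-lens limits are Dn = s·h/(h + (s−f)) and Df = s·h/(h − (s−f)), so DoF = Df − Dn = 2·s·(s−f)·h / (h² − (s−f)²).
That is a quadratic in h: DoF·h² − 2·s·(s−f)·h − DoF·(s−f)² = 0 ⇒ h = (s−f)·(s + √(s² + DoF²)) / DoF = 280 × (290 + √(290² + 65.8²)) / 65.8 = 280 × (290 + 297.371) / 65.8 ≈ 2499.5 mm.
Then N = f²/(c·h) = 10² / (0.005 × 2499.5) = 100 / 12.497 ≈ 8.

f/8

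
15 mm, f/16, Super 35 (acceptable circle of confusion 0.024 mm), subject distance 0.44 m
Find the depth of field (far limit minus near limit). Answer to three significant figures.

1.35 m

Hyperfocal distance H = f²/(N·c) + f = 15²/(16 × 0.024) + 15 = 225/0.384 + 15 ≈ 600.9 mm ≈ 0.601 m.
Near limit Dn = s·(H − f)/(H + s − 2f) = 440 × (600.9 − 15) / (600.9 + 440 − 2 × 15) = 440 × 585.9 / 1010.9 ≈ 255.0 mm.
Far limit Df = s·(H − f)/(H − s) = 440 × (600.9 − 15) / (600.9 − 440) = 440 × 585.9 / 160.9 ≈ 1601.9 mm.
Depth of field = Df − Dn = 1601.9 − 255.0 ≈ 1346.9 mm ≈ 1.35 m.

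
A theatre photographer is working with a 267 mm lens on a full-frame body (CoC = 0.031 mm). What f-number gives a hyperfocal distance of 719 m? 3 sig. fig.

Rearrange H = f²/(N·c) + f for N: N = f² / ((H − f)·c).
N = 267² / ((719000 − 267) × 0.031) = 71289 / 22281 ≈ 3.20.

f/3.20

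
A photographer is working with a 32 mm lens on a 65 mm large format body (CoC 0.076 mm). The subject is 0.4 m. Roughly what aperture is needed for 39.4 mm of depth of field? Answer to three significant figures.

f/1.80

Write h = H − f = f²/(N·c). The thin-lens limits are Dn = s·h/(h + (s−f)) and Df = s·h/(h − (s−f)), so DoF = Df − Dn = 2·s·(s−f)·h / (h² − (s−f)²).
That is a quadratic in h: DoF·h² − 2·s·(s−f)·h − DoF·(s−f)² = 0 ⇒ h = (s−f)·(s + √(s² + DoF²)) / DoF = 368 × (400 + √(400² + 39.4²)) / 39.4 = 368 × (400 + 401.936) / 39.4 ≈ 7490.2 mm.
Then N = f²/(c·h) = 32² / (0.076 × 7490.2) = 1024 / 569.25 ≈ 1.80.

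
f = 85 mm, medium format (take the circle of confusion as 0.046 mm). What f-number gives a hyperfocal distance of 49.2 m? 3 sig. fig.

f/3.20

Rearrange H = f²/(N·c) + f for N: N = f² / ((H − f)·c).
N = 85² / ((49200 − 85) × 0.046) = 7225 / 2259 ≈ 3.20.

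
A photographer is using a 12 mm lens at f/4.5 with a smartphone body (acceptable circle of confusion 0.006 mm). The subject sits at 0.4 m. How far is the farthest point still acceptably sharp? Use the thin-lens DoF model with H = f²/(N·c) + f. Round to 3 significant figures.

Hyperfocal distance H = f²/(N·c) + f = 12²/(4.5 × 0.006) + 12 = 144/0.027 + 12 ≈ 5345.3 mm ≈ 5.345 m.
Far limit Df = s·(H − f)/(H − s) = 400 × (5345.3 − 12) / (5345.3 − 400) = 400 × 5333.3 / 4945.3 ≈ 431.38 mm.

431 mm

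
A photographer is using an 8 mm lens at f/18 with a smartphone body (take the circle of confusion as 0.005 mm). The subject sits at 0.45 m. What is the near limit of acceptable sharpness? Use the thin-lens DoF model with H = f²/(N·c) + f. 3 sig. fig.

Hyperfocal distance H = f²/(N·c) + f = 8²/(18 × 0.005) + 8 = 64/0.09 + 8 ≈ 719.1 mm ≈ 0.719 m.
Near limit Dn = s·(H − f)/(H + s − 2f) = 450 × (719.1 − 8) / (719.1 + 450 − 2 × 8) = 450 × 711.1 / 1153.1 ≈ 277.51 mm.

278 mm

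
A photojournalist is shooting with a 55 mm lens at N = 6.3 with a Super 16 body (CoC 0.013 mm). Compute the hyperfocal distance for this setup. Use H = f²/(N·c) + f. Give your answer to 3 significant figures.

37.0 m

Hyperfocal distance H = f²/(N·c) + f = 55²/(6.3 × 0.013) + 55 = 3025/0.0819 + 55 ≈ 36990.3 mm ≈ 37.0 m.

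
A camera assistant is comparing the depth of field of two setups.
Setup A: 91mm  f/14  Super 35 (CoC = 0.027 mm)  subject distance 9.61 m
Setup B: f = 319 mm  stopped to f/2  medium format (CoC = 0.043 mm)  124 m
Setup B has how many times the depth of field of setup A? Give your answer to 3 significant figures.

Setup A: H = 91²/(14×0.027) + 91 ≈ 21998.4 mm; DoF = Df − Dn = 16994 − 6699 ≈ 10295 mm.
Setup B: H = 319²/(2×0.043) + 319 ≈ 1183586.4 mm; DoF = Df − Dn = 138474 − 112265 ≈ 26209 mm.
Ratio = 26209 / 10295 ≈ 2.55.

2.55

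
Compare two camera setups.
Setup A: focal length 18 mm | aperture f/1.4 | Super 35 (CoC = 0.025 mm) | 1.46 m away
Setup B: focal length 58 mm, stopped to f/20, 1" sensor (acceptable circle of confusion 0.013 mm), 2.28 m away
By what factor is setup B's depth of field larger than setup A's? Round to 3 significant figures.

Setup A: H = 18²/(1.4×0.025) + 18 ≈ 9275.1 mm; DoF = Df − Dn = 1729.39 − 1263.23 ≈ 466.16 mm.
Setup B: H = 58²/(20×0.013) + 58 ≈ 12996.5 mm; DoF = Df − Dn = 2752.75 − 1945.83 ≈ 806.92 mm.
Ratio = 806.92 / 466.16 ≈ 1.73.

1.73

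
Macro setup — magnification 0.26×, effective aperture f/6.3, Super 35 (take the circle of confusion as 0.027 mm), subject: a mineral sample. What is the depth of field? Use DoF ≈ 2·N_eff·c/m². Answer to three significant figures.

At magnification m, DoF ≈ 2·N_eff·c/m² = 2 × 6.3 × 0.027 / 0.26² = 0.3402 / 0.0676 ≈ 5.03 mm.

5.03 mm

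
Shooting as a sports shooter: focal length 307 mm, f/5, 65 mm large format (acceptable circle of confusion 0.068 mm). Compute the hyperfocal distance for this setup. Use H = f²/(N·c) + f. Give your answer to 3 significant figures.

Hyperfocal distance H = f²/(N·c) + f = 307²/(5 × 0.068) + 307 = 94249/0.34 + 307 ≈ 277509.9 mm ≈ 278 m.

278 m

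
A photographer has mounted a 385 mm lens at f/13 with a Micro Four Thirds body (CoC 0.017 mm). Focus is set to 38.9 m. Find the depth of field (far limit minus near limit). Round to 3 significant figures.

Hyperfocal distance H = f²/(N·c) + f = 385²/(13 × 0.017) + 385 = 148225/0.221 + 385 ≈ 671086.4 mm ≈ 671.1 m.
Near limit Dn = s·(H − f)/(H + s − 2f) = 38900 × (671086.4 − 385) / (671086.4 + 38900 − 2 × 385) = 38900 × 670701.4 / 709216.4 ≈ 36787.5 mm.
Far limit Df = s·(H − f)/(H − s) = 38900 × (671086.4 − 385) / (671086.4 − 38900) = 38900 × 670701.4 / 632186.4 ≈ 41269.9 mm.
Depth of field = Df − Dn = 41269.9 − 36787.5 ≈ 4482.4 mm ≈ 4.48 m.

4.48 m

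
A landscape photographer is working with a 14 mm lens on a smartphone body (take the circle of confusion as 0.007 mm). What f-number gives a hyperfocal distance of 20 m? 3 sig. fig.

f/1.40

Rearrange H = f²/(N·c) + f for N: N = f² / ((H − f)·c).
N = 14² / ((20000 − 14) × 0.007) = 196 / 139.9 ≈ 1.40.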